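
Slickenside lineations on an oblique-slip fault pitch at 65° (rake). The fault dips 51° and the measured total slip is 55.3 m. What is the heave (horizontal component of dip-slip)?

31.5 m

dip-slip = net slip × sin(rake) = 55.3 m × sin(65°) = 50.12 m
heave = dip-slip × cos(dip) = 50.12 × cos(51°) = 31.5 m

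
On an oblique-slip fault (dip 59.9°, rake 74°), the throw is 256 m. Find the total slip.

308 m

dip-slip = throw / sin(dip) = 256 / sin(59.9°) = 295.9 m
net slip = dip-slip / sin(rake) = 295.9 / sin(74°) = 308 m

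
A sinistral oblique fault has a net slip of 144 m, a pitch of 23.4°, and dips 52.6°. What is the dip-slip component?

dip-slip = net slip × sin(rake) = 144 m × sin(23.4°) = 57.2 m

57.2 m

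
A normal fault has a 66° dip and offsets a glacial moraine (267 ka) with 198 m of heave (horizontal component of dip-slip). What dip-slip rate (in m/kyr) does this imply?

1.82 m/kyr

dip-slip = heave / cos(dip) = 198 m / cos(66°) = 486.8 m
rate = 486.8 m / 267 ka = 0.00182 m/yr = 1.82 m/kyr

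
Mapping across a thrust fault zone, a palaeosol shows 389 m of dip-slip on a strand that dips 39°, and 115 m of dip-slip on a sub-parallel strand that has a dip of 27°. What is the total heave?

405 m

heave_A = 389 × cos(39°) = 302.3 m
heave_B = 115 × cos(27°) = 102.5 m
total = 302.3 + 102.5 = 405 m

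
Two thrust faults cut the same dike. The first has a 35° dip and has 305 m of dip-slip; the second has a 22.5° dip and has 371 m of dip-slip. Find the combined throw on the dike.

throw_A = 305 × sin(35°) = 174.9 m
throw_B = 371 × sin(22.5°) = 142 m
total = 174.9 + 142 = 317 m

317 m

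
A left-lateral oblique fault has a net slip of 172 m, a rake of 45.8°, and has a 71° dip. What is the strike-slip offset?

strike-slip = net slip × cos(rake) = 172 m × cos(45.8°) = 120 m

120 m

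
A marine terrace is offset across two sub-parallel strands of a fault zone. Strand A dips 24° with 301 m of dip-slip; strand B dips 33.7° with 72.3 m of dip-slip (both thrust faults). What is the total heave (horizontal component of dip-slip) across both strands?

heave_A = 301 × cos(24°) = 275 m
heave_B = 72.3 × cos(33.7°) = 60.15 m
total = 275 + 60.15 = 335 m

335 m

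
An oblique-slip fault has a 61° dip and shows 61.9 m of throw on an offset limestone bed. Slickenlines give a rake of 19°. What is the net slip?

217 m

dip-slip = throw / sin(dip) = 61.9 / sin(61°) = 70.77 m
net slip = dip-slip / sin(rake) = 70.77 / sin(19°) = 217 m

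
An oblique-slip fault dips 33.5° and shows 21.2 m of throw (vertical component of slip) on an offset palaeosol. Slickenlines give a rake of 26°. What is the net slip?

87.6 m

dip-slip = throw / sin(dip) = 21.2 / sin(33.5°) = 38.41 m
net slip = dip-slip / sin(rake) = 38.41 / sin(26°) = 87.6 m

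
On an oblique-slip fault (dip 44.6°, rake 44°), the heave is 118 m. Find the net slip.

dip-slip = heave / cos(dip) = 118 / cos(44.6°) = 165.7 m
net slip = dip-slip / sin(rake) = 165.7 / sin(44°) = 239 m

239 m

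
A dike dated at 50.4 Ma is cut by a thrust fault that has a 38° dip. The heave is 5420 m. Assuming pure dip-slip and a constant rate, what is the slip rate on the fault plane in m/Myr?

dip-slip = heave / cos(dip) = 5420 m / cos(38°) = 6878 m
rate = 6878 m / 50.4 Ma = 0.000136 m/yr = 136 m/Myr

136 m/Myr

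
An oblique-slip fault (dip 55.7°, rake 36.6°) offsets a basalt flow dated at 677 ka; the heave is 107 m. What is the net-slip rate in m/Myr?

470 m/Myr

dip-slip = heave / cos(dip) = 107 / cos(55.7°) = 189.9 m
net slip = dip-slip / sin(rake) = 189.9 / sin(36.6°) = 318.5 m
rate = 318.5 m / 677 ka = 0.000470 m/yr = 470 m/Myr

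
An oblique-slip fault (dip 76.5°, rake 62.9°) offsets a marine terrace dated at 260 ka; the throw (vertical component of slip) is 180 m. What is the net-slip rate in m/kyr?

dip-slip = throw / sin(dip) = 180 / sin(76.5°) = 185.1 m
net slip = dip-slip / sin(rake) = 185.1 / sin(62.9°) = 207.9 m
rate = 207.9 m / 260 ka = 0.000800 m/yr = 0.800 m/kyr

0.800 m/kyr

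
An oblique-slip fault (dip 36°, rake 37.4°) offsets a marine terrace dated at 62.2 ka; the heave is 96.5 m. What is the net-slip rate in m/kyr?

dip-slip = heave / cos(dip) = 96.5 / cos(36°) = 119.3 m
net slip = dip-slip / sin(rake) = 119.3 / sin(37.4°) = 196.4 m
rate = 196.4 m / 62.2 ka = 0.00316 m/yr = 3.16 m/kyr

3.16 m/kyr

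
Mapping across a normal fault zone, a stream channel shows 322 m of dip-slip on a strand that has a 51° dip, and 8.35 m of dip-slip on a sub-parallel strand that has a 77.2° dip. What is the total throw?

258 m

throw_A = 322 × sin(51°) = 250.2 m
throw_B = 8.35 × sin(77.2°) = 8.142 m
total = 250.2 + 8.142 = 258 m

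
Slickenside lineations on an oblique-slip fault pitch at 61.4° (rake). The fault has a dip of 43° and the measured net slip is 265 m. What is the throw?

159 m

dip-slip = net slip × sin(rake) = 265 m × sin(61.4°) = 232.7 m
throw = dip-slip × sin(dip) = 232.7 × sin(43°) = 159 m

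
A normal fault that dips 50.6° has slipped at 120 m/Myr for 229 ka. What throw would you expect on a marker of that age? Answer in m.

21.2 m

dip-slip = rate × time = 120 m/Myr × 229 ka = 27.48 m
throw = dip-slip × sin(dip) = 27.48 × sin(50.6°) = 21.2 m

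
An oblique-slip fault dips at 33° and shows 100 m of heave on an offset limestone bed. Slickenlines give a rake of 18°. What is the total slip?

dip-slip = heave / cos(dip) = 100 / cos(33°) = 119.2 m
net slip = dip-slip / sin(rake) = 119.2 / sin(18°) = 386 m

386 m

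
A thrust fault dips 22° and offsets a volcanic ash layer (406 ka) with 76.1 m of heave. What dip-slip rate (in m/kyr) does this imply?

dip-slip = heave / cos(dip) = 76.1 m / cos(22°) = 82.08 m
rate = 82.08 m / 406 ka = 0.000202 m/yr = 0.202 m/kyr

0.202 m/kyr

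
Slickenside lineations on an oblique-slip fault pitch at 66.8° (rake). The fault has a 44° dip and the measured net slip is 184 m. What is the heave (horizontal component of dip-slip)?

dip-slip = net slip × sin(rake) = 184 m × sin(66.8°) = 169.1 m
heave = dip-slip × cos(dip) = 169.1 × cos(44°) = 122 m

122 m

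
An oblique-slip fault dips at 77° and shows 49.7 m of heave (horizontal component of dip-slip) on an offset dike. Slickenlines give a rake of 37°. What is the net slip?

367 m

dip-slip = heave / cos(dip) = 49.7 / cos(77°) = 220.9 m
net slip = dip-slip / sin(rake) = 220.9 / sin(37°) = 367 m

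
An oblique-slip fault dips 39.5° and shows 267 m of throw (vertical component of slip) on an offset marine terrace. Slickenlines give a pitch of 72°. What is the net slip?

441 m

dip-slip = throw / sin(dip) = 267 / sin(39.5°) = 419.8 m
net slip = dip-slip / sin(rake) = 419.8 / sin(72°) = 441 m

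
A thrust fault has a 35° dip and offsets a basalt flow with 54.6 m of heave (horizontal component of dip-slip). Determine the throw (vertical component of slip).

38.2 m

throw = heave × tan(dip) = 54.6 × tan(35°) = 38.2 m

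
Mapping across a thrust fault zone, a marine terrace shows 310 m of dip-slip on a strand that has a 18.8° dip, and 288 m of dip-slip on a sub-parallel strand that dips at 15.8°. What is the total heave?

571 m

heave_A = 310 × cos(18.8°) = 293.5 m
heave_B = 288 × cos(15.8°) = 277.1 m
total = 293.5 + 277.1 = 571 m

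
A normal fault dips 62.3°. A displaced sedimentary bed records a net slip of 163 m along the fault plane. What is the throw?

throw = dip-slip × sin(dip) = 163 m × sin(62.3°) = 144 m

144 m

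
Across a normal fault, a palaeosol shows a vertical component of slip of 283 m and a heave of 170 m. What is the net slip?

net slip = √(throw² + heave²) = √(283² + 170²) = 330 m

330 m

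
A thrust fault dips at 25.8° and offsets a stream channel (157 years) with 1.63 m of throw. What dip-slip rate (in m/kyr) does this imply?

dip-slip = throw / sin(dip) = 1.63 m / sin(25.8°) = 3.745 m
rate = 3.745 m / 157 years = 0.0239 m/yr = 23.9 m/kyr

23.9 m/kyr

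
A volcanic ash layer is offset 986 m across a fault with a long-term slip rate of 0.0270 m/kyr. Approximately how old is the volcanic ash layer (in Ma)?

36.5 Ma

age = offset / rate = 986 m / (0.0270 m/kyr) = 3.65e+07 yr = 36.5 Ma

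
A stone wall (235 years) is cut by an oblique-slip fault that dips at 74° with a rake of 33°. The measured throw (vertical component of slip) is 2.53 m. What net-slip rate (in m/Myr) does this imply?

20600 m/Myr

dip-slip = throw / sin(dip) = 2.53 / sin(74°) = 2.632 m
net slip = dip-slip / sin(rake) = 2.632 / sin(33°) = 4.832 m
rate = 4.832 m / 235 years = 0.0206 m/yr = 20600 m/Myr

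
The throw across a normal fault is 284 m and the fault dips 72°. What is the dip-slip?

299 m

dip-slip = throw / sin(dip) = 284 / sin(72°) = 299 m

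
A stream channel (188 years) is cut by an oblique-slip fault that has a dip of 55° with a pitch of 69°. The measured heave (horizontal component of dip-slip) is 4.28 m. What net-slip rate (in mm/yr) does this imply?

dip-slip = heave / cos(dip) = 4.28 / cos(55°) = 7.462 m
net slip = dip-slip / sin(rake) = 7.462 / sin(69°) = 7.993 m
rate = 7.993 m / 188 years = 0.0425 m/yr = 42.5 mm/yr

42.5 mm/yr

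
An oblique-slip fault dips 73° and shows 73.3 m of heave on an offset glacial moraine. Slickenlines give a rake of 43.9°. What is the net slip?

362 m

dip-slip = heave / cos(dip) = 73.3 / cos(73°) = 250.7 m
net slip = dip-slip / sin(rake) = 250.7 / sin(43.9°) = 362 m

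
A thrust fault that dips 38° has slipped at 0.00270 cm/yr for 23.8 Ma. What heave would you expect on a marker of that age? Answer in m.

506 m

dip-slip = rate × time = 0.00270 cm/yr × 23.8 Ma = 642.6 m
heave = dip-slip × cos(dip) = 642.6 × cos(38°) = 506 m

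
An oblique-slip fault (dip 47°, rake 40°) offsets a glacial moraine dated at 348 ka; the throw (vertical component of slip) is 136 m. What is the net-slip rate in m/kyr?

0.831 m/kyr

dip-slip = throw / sin(dip) = 136 / sin(47°) = 186 m
net slip = dip-slip / sin(rake) = 186 / sin(40°) = 289.3 m
rate = 289.3 m / 348 ka = 0.000831 m/yr = 0.831 m/kyr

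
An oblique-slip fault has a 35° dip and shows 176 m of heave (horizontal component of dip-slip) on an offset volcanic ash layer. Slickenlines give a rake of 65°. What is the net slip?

dip-slip = heave / cos(dip) = 176 / cos(35°) = 214.9 m
net slip = dip-slip / sin(rake) = 214.9 / sin(65°) = 237 m

237 m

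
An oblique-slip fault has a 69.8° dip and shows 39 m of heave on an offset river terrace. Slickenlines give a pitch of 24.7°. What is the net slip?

270 m

dip-slip = heave / cos(dip) = 39 / cos(69.8°) = 112.9 m
net slip = dip-slip / sin(rake) = 112.9 / sin(24.7°) = 270 m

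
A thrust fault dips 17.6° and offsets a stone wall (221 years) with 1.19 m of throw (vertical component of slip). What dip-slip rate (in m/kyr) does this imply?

17.8 m/kyr

dip-slip = throw / sin(dip) = 1.19 m / sin(17.6°) = 3.936 m
rate = 3.936 m / 221 years = 0.0178 m/yr = 17.8 m/kyr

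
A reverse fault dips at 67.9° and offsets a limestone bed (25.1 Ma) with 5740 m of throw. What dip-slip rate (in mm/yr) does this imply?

0.247 mm/yr

dip-slip = throw / sin(dip) = 5740 m / sin(67.9°) = 6195 m
rate = 6195 m / 25.1 Ma = 0.000247 m/yr = 0.247 mm/yr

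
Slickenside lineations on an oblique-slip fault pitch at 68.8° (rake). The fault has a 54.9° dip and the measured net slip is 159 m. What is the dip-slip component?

148 m

dip-slip = net slip × sin(rake) = 159 m × sin(68.8°) = 148 m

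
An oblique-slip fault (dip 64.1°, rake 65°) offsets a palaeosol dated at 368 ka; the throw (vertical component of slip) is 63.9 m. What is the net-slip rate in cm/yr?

dip-slip = throw / sin(dip) = 63.9 / sin(64.1°) = 71.03 m
net slip = dip-slip / sin(rake) = 71.03 / sin(65°) = 78.38 m
rate = 78.38 m / 368 ka = 0.000213 m/yr = 0.0213 cm/yr

0.0213 cm/yr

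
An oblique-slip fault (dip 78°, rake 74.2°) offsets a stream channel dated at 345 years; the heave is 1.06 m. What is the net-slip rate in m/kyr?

dip-slip = heave / cos(dip) = 1.06 / cos(78°) = 5.098 m
net slip = dip-slip / sin(rake) = 5.098 / sin(74.2°) = 5.299 m
rate = 5.299 m / 345 years = 0.0154 m/yr = 15.4 m/kyr

15.4 m/kyr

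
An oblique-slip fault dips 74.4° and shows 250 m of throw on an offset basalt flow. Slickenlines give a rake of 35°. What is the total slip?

dip-slip = throw / sin(dip) = 250 / sin(74.4°) = 259.6 m
net slip = dip-slip / sin(rake) = 259.6 / sin(35°) = 453 m

453 m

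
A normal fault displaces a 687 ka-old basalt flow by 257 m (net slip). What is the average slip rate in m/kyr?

0.374 m/kyr

rate = 257 m / 687 ka = 0.000374 m/yr = 0.374 m/kyr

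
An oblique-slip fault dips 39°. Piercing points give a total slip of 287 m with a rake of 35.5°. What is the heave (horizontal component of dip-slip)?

dip-slip = net slip × sin(rake) = 287 m × sin(35.5°) = 166.7 m
heave = dip-slip × cos(dip) = 166.7 × cos(39°) = 130 m

130 m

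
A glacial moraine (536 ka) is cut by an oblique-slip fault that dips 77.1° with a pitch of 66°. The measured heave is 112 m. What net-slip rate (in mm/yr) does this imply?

1.02 mm/yr

dip-slip = heave / cos(dip) = 112 / cos(77.1°) = 501.7 m
net slip = dip-slip / sin(rake) = 501.7 / sin(66°) = 549.2 m
rate = 549.2 m / 536 ka = 0.00102 m/yr = 1.02 mm/yr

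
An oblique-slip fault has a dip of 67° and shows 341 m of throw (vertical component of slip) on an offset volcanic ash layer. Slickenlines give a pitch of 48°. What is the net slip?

498 m

dip-slip = throw / sin(dip) = 341 / sin(67°) = 370.4 m
net slip = dip-slip / sin(rake) = 370.4 / sin(48°) = 498 m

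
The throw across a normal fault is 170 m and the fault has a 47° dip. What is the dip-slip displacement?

dip-slip = throw / sin(dip) = 170 / sin(47°) = 232 m

232 m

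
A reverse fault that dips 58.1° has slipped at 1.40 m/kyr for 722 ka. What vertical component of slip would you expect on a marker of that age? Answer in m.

dip-slip = rate × time = 1.40 m/kyr × 722 ka = 1011 m
throw = dip-slip × sin(dip) = 1011 × sin(58.1°) = 858 m

858 m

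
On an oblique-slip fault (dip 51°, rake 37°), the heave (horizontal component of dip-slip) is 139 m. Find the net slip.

367 m

dip-slip = heave / cos(dip) = 139 / cos(51°) = 220.9 m
net slip = dip-slip / sin(rake) = 220.9 / sin(37°) = 367 m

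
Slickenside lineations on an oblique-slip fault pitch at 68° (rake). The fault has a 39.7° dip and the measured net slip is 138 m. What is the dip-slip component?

128 m

dip-slip = net slip × sin(rake) = 138 m × sin(68°) = 128 m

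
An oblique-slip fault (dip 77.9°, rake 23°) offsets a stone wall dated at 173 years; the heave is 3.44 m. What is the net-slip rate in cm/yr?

dip-slip = heave / cos(dip) = 3.44 / cos(77.9°) = 16.41 m
net slip = dip-slip / sin(rake) = 16.41 / sin(23°) = 42 m
rate = 42 m / 173 years = 0.243 m/yr = 24.3 cm/yr

24.3 cm/yr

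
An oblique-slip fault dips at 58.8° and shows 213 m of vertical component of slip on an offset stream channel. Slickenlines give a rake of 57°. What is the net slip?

297 m

dip-slip = throw / sin(dip) = 213 / sin(58.8°) = 249 m
net slip = dip-slip / sin(rake) = 249 / sin(57°) = 297 m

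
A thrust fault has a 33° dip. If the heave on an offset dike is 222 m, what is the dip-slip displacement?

265 m

dip-slip = heave / cos(dip) = 222 / cos(33°) = 265 m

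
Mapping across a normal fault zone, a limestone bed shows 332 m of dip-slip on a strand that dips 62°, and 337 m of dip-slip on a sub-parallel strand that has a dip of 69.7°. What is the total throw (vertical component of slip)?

throw_A = 332 × sin(62°) = 293.1 m
throw_B = 337 × sin(69.7°) = 316.1 m
total = 293.1 + 316.1 = 609 m

609 m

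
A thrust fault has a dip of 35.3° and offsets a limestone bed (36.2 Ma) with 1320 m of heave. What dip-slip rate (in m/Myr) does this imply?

dip-slip = heave / cos(dip) = 1320 m / cos(35.3°) = 1617 m
rate = 1617 m / 36.2 Ma = 0.0000447 m/yr = 44.7 m/Myr

44.7 m/Myr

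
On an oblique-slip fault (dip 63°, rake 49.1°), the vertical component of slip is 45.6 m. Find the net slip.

dip-slip = throw / sin(dip) = 45.6 / sin(63°) = 51.18 m
net slip = dip-slip / sin(rake) = 51.18 / sin(49.1°) = 67.7 m

67.7 m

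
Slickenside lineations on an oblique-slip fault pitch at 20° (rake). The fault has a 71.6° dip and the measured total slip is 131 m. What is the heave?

dip-slip = net slip × sin(rake) = 131 m × sin(20°) = 44.80 m
heave = dip-slip × cos(dip) = 44.80 × cos(71.6°) = 14.1 m

14.1 m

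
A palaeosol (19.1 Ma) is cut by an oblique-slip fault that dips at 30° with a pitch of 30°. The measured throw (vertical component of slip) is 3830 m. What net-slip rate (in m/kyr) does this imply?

dip-slip = throw / sin(dip) = 3830 / sin(30°) = 7660 m
net slip = dip-slip / sin(rake) = 7660 / sin(30°) = 15320 m
rate = 15320 m / 19.1 Ma = 0.000802 m/yr = 0.802 m/kyr

0.802 m/kyr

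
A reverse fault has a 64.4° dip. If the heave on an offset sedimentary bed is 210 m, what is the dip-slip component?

dip-slip = heave / cos(dip) = 210 / cos(64.4°) = 486 m

486 m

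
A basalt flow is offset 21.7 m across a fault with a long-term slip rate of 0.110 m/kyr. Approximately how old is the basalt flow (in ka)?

197 ka

age = offset / rate = 21.7 m / (0.110 m/kyr) = 197000 yr = 197 ka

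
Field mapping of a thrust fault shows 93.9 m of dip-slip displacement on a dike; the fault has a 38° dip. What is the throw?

57.8 m

throw = dip-slip × sin(dip) = 93.9 m × sin(38°) = 57.8 m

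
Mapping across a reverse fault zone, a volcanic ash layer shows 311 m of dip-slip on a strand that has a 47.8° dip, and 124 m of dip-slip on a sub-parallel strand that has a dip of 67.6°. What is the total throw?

throw_A = 311 × sin(47.8°) = 230.4 m
throw_B = 124 × sin(67.6°) = 114.6 m
total = 230.4 + 114.6 = 345 m

345 m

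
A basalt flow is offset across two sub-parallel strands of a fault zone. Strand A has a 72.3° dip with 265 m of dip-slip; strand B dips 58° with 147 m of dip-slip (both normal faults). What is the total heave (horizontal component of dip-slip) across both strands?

heave_A = 265 × cos(72.3°) = 80.57 m
heave_B = 147 × cos(58°) = 77.90 m
total = 80.57 + 77.90 = 158 m

158 m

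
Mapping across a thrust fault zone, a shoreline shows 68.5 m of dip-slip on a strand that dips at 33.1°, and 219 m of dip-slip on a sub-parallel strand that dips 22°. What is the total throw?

119 m

throw_A = 68.5 × sin(33.1°) = 37.41 m
throw_B = 219 × sin(22°) = 82.04 m
total = 37.41 + 82.04 = 119 m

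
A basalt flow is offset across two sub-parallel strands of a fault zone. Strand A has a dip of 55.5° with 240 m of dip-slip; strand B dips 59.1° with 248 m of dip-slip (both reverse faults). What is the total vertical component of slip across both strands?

throw_A = 240 × sin(55.5°) = 197.8 m
throw_B = 248 × sin(59.1°) = 212.8 m
total = 197.8 + 212.8 = 411 m

411 m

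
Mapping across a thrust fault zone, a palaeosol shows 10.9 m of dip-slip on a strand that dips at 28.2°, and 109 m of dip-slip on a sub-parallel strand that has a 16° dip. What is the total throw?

35.2 m

throw_A = 10.9 × sin(28.2°) = 5.151 m
throw_B = 109 × sin(16°) = 30.04 m
total = 5.151 + 30.04 = 35.2 m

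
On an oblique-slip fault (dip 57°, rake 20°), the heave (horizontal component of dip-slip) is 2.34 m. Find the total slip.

dip-slip = heave / cos(dip) = 2.34 / cos(57°) = 4.296 m
net slip = dip-slip / sin(rake) = 4.296 / sin(20°) = 12.6 m

12.6 m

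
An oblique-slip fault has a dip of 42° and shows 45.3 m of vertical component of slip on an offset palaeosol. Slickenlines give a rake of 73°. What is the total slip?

dip-slip = throw / sin(dip) = 45.3 / sin(42°) = 67.70 m
net slip = dip-slip / sin(rake) = 67.70 / sin(73°) = 70.8 m

70.8 m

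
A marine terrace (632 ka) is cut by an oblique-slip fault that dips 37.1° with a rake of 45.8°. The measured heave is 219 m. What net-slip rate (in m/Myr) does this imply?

dip-slip = heave / cos(dip) = 219 / cos(37.1°) = 274.6 m
net slip = dip-slip / sin(rake) = 274.6 / sin(45.8°) = 383 m
rate = 383 m / 632 ka = 0.000606 m/yr = 606 m/Myr

606 m/Myr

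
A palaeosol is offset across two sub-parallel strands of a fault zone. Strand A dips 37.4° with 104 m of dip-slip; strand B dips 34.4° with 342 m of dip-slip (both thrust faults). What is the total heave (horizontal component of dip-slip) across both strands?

heave_A = 104 × cos(37.4°) = 82.62 m
heave_B = 342 × cos(34.4°) = 282.2 m
total = 82.62 + 282.2 = 365 m

365 m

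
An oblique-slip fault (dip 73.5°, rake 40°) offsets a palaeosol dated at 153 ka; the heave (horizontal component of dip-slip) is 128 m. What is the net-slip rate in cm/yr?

dip-slip = heave / cos(dip) = 128 / cos(73.5°) = 450.7 m
net slip = dip-slip / sin(rake) = 450.7 / sin(40°) = 701.1 m
rate = 701.1 m / 153 ka = 0.00458 m/yr = 0.458 cm/yr

0.458 cm/yr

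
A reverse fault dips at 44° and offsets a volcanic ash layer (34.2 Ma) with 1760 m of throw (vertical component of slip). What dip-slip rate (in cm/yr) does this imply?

0.00741 cm/yr

dip-slip = throw / sin(dip) = 1760 m / sin(44°) = 2534 m
rate = 2534 m / 34.2 Ma = 0.0000741 m/yr = 0.00741 cm/yr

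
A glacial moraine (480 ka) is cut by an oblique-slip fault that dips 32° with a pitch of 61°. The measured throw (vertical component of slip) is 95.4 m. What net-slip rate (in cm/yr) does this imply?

0.0429 cm/yr

dip-slip = throw / sin(dip) = 95.4 / sin(32°) = 180 m
net slip = dip-slip / sin(rake) = 180 / sin(61°) = 205.8 m
rate = 205.8 m / 480 ka = 0.000429 m/yr = 0.0429 cm/yr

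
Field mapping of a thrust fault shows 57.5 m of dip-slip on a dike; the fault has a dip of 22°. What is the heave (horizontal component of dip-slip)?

heave = dip-slip × cos(dip) = 57.5 m × cos(22°) = 53.3 m

53.3 m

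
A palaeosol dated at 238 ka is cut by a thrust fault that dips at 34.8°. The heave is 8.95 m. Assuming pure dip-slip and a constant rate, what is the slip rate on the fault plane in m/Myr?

45.8 m/Myr

dip-slip = heave / cos(dip) = 8.95 m / cos(34.8°) = 10.90 m
rate = 10.90 m / 238 ka = 0.0000458 m/yr = 45.8 m/Myr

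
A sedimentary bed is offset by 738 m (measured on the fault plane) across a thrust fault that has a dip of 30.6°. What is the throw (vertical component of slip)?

376 m

throw = dip-slip × sin(dip) = 738 m × sin(30.6°) = 376 m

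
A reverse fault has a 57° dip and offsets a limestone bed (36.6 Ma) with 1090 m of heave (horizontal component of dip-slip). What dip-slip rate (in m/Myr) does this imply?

54.7 m/Myr

dip-slip = heave / cos(dip) = 1090 m / cos(57°) = 2001 m
rate = 2001 m / 36.6 Ma = 0.0000547 m/yr = 54.7 m/Myr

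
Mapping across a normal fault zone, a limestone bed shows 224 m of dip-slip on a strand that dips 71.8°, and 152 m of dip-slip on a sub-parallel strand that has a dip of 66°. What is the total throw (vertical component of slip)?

352 m

throw_A = 224 × sin(71.8°) = 212.8 m
throw_B = 152 × sin(66°) = 138.9 m
total = 212.8 + 138.9 = 352 m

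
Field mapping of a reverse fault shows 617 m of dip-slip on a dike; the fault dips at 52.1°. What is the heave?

379 m

heave = dip-slip × cos(dip) = 617 m × cos(52.1°) = 379 m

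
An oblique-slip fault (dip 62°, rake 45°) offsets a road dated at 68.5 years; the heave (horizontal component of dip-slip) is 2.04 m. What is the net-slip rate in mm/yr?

89.7 mm/yr

dip-slip = heave / cos(dip) = 2.04 / cos(62°) = 4.345 m
net slip = dip-slip / sin(rake) = 4.345 / sin(45°) = 6.145 m
rate = 6.145 m / 68.5 years = 0.0897 m/yr = 89.7 mm/yr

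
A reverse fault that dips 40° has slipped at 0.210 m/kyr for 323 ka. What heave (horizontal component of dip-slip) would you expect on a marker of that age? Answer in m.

dip-slip = rate × time = 0.210 m/kyr × 323 ka = 67.83 m
heave = dip-slip × cos(dip) = 67.83 × cos(40°) = 52 m

52 m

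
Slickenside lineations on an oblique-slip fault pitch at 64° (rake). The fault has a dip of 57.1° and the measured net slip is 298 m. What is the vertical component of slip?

dip-slip = net slip × sin(rake) = 298 m × sin(64°) = 267.8 m
throw = dip-slip × sin(dip) = 267.8 × sin(57.1°) = 225 m

225 m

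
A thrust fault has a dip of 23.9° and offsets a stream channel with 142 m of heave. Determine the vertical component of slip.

62.9 m

throw = heave × tan(dip) = 142 × tan(23.9°) = 62.9 m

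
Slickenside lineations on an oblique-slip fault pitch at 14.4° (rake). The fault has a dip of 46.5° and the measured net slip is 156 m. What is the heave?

26.7 m

dip-slip = net slip × sin(rake) = 156 m × sin(14.4°) = 38.80 m
heave = dip-slip × cos(dip) = 38.80 × cos(46.5°) = 26.7 m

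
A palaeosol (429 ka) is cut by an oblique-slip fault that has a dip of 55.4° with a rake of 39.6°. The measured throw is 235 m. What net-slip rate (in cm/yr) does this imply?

0.104 cm/yr

dip-slip = throw / sin(dip) = 235 / sin(55.4°) = 285.5 m
net slip = dip-slip / sin(rake) = 285.5 / sin(39.6°) = 447.9 m
rate = 447.9 m / 429 ka = 0.00104 m/yr = 0.104 cm/yr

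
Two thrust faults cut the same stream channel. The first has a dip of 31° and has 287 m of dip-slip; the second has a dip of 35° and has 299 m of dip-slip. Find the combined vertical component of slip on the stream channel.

319 m

throw_A = 287 × sin(31°) = 147.8 m
throw_B = 299 × sin(35°) = 171.5 m
total = 147.8 + 171.5 = 319 m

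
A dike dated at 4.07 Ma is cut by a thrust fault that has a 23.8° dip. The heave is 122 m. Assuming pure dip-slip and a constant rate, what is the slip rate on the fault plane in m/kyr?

0.0328 m/kyr

dip-slip = heave / cos(dip) = 122 m / cos(23.8°) = 133.3 m
rate = 133.3 m / 4.07 Ma = 0.0000328 m/yr = 0.0328 m/kyr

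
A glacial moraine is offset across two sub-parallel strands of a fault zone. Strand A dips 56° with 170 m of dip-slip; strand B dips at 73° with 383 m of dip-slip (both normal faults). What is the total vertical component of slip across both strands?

507 m

throw_A = 170 × sin(56°) = 140.9 m
throw_B = 383 × sin(73°) = 366.3 m
total = 140.9 + 366.3 = 507 m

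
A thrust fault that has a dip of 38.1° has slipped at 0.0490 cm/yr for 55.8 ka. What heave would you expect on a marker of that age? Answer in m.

dip-slip = rate × time = 0.0490 cm/yr × 55.8 ka = 27.34 m
heave = dip-slip × cos(dip) = 27.34 × cos(38.1°) = 21.5 m

21.5 m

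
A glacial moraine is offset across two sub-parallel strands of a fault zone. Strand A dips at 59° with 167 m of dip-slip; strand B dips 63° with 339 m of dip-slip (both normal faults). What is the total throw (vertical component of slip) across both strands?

445 m

throw_A = 167 × sin(59°) = 143.1 m
throw_B = 339 × sin(63°) = 302.1 m
total = 143.1 + 302.1 = 445 m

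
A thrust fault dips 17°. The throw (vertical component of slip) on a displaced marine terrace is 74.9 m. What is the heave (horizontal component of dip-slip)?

245 m

heave = throw / tan(dip) = 74.9 / tan(17°) = 245 m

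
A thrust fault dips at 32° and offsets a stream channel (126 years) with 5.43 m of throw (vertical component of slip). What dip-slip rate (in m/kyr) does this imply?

dip-slip = throw / sin(dip) = 5.43 m / sin(32°) = 10.25 m
rate = 10.25 m / 126 years = 0.0813 m/yr = 81.3 m/kyr

81.3 m/kyr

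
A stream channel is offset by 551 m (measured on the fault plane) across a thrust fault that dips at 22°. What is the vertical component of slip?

206 m

throw = dip-slip × sin(dip) = 551 m × sin(22°) = 206 m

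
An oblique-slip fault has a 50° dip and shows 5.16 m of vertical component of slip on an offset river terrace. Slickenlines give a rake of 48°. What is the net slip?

9.06 m

dip-slip = throw / sin(dip) = 5.16 / sin(50°) = 6.736 m
net slip = dip-slip / sin(rake) = 6.736 / sin(48°) = 9.06 m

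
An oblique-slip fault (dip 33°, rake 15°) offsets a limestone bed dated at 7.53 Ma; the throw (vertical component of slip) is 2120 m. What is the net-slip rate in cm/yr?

dip-slip = throw / sin(dip) = 2120 / sin(33°) = 3892 m
net slip = dip-slip / sin(rake) = 3892 / sin(15°) = 15040 m
rate = 15040 m / 7.53 Ma = 0.00200 m/yr = 0.200 cm/yr

0.200 cm/yr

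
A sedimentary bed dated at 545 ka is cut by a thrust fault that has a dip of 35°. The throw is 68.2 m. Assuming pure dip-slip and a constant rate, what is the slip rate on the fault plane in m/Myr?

dip-slip = throw / sin(dip) = 68.2 m / sin(35°) = 118.9 m
rate = 118.9 m / 545 ka = 0.000218 m/yr = 218 m/Myr

218 m/Myr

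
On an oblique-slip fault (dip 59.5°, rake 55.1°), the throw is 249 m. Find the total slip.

352 m

dip-slip = throw / sin(dip) = 249 / sin(59.5°) = 289 m
net slip = dip-slip / sin(rake) = 289 / sin(55.1°) = 352 m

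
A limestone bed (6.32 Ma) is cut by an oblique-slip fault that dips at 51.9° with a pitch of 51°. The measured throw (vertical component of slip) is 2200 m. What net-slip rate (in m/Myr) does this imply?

569 m/Myr

dip-slip = throw / sin(dip) = 2200 / sin(51.9°) = 2796 m
net slip = dip-slip / sin(rake) = 2796 / sin(51°) = 3597 m
rate = 3597 m / 6.32 Ma = 0.000569 m/yr = 569 m/Myr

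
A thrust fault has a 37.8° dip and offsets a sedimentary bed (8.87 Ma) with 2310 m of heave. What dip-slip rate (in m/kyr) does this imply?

dip-slip = heave / cos(dip) = 2310 m / cos(37.8°) = 2923 m
rate = 2923 m / 8.87 Ma = 0.000330 m/yr = 0.330 m/kyr

0.330 m/kyr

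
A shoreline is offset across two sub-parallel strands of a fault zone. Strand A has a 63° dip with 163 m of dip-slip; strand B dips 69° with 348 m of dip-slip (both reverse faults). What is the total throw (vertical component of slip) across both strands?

throw_A = 163 × sin(63°) = 145.2 m
throw_B = 348 × sin(69°) = 324.9 m
total = 145.2 + 324.9 = 470 m

470 m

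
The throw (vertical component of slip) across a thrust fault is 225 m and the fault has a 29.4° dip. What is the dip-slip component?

dip-slip = throw / sin(dip) = 225 / sin(29.4°) = 458 m

458 m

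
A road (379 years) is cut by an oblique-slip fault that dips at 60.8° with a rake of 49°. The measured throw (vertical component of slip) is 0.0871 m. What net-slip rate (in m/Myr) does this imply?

dip-slip = throw / sin(dip) = 0.0871 / sin(60.8°) = 0.09978 m
net slip = dip-slip / sin(rake) = 0.09978 / sin(49°) = 0.1322 m
rate = 0.1322 m / 379 years = 0.000349 m/yr = 349 m/Myr

349 m/Myr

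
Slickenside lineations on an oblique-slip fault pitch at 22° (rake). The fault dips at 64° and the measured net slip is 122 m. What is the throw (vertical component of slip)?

dip-slip = net slip × sin(rake) = 122 m × sin(22°) = 45.70 m
throw = dip-slip × sin(dip) = 45.70 × sin(64°) = 41.1 m

41.1 m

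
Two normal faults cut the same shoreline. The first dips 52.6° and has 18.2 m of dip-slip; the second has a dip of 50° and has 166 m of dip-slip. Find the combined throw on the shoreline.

throw_A = 18.2 × sin(52.6°) = 14.46 m
throw_B = 166 × sin(50°) = 127.2 m
total = 14.46 + 127.2 = 142 m

142 m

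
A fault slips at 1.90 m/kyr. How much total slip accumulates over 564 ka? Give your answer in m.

slip = rate × time = 1.90 m/kyr × 564 ka = 1070 m

1070 m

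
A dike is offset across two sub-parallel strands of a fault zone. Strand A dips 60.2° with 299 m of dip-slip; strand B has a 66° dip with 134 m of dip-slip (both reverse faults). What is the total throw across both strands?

382 m

throw_A = 299 × sin(60.2°) = 259.5 m
throw_B = 134 × sin(66°) = 122.4 m
total = 259.5 + 122.4 = 382 m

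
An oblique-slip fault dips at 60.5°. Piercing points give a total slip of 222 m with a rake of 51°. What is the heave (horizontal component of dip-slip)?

dip-slip = net slip × sin(rake) = 222 m × sin(51°) = 172.5 m
heave = dip-slip × cos(dip) = 172.5 × cos(60.5°) = 85 m

85 m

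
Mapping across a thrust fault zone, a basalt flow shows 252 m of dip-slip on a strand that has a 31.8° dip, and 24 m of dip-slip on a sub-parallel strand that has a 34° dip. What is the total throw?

throw_A = 252 × sin(31.8°) = 132.8 m
throw_B = 24 × sin(34°) = 13.42 m
total = 132.8 + 13.42 = 146 m

146 m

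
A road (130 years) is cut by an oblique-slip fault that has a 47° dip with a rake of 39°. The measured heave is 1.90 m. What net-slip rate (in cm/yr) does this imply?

3.41 cm/yr

dip-slip = heave / cos(dip) = 1.90 / cos(47°) = 2.786 m
net slip = dip-slip / sin(rake) = 2.786 / sin(39°) = 4.427 m
rate = 4.427 m / 130 years = 0.0341 m/yr = 3.41 cm/yr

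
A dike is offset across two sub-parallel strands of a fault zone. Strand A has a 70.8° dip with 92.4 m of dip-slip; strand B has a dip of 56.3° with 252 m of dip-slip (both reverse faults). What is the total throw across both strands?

297 m

throw_A = 92.4 × sin(70.8°) = 87.26 m
throw_B = 252 × sin(56.3°) = 209.7 m
total = 87.26 + 209.7 = 297 m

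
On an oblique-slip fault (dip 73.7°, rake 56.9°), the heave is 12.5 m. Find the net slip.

dip-slip = heave / cos(dip) = 12.5 / cos(73.7°) = 44.54 m
net slip = dip-slip / sin(rake) = 44.54 / sin(56.9°) = 53.2 m

53.2 m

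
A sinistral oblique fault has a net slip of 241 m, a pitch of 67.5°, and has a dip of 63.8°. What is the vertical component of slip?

200 m

dip-slip = net slip × sin(rake) = 241 m × sin(67.5°) = 222.7 m
throw = dip-slip × sin(dip) = 222.7 × sin(63.8°) = 200 m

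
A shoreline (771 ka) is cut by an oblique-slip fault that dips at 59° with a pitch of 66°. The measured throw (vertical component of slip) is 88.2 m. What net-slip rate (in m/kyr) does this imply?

dip-slip = throw / sin(dip) = 88.2 / sin(59°) = 102.9 m
net slip = dip-slip / sin(rake) = 102.9 / sin(66°) = 112.6 m
rate = 112.6 m / 771 ka = 0.000146 m/yr = 0.146 m/kyr

0.146 m/kyr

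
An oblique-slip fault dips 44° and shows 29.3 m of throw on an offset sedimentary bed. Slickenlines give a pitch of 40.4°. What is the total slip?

dip-slip = throw / sin(dip) = 29.3 / sin(44°) = 42.18 m
net slip = dip-slip / sin(rake) = 42.18 / sin(40.4°) = 65.1 m

65.1 m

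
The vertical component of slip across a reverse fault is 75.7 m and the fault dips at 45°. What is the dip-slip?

dip-slip = throw / sin(dip) = 75.7 / sin(45°) = 107 m

107 m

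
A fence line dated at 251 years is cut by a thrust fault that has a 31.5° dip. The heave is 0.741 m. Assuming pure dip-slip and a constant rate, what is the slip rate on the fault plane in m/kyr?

dip-slip = heave / cos(dip) = 0.741 m / cos(31.5°) = 0.8691 m
rate = 0.8691 m / 251 years = 0.00346 m/yr = 3.46 m/kyr

3.46 m/kyr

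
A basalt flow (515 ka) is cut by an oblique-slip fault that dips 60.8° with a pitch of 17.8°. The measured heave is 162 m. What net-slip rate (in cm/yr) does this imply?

dip-slip = heave / cos(dip) = 162 / cos(60.8°) = 332.1 m
net slip = dip-slip / sin(rake) = 332.1 / sin(17.8°) = 1086 m
rate = 1086 m / 515 ka = 0.00211 m/yr = 0.211 cm/yr

0.211 cm/yr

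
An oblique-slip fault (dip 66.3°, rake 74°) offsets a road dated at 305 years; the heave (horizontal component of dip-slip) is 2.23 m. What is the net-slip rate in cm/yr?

dip-slip = heave / cos(dip) = 2.23 / cos(66.3°) = 5.548 m
net slip = dip-slip / sin(rake) = 5.548 / sin(74°) = 5.772 m
rate = 5.772 m / 305 years = 0.0189 m/yr = 1.89 cm/yr

1.89 cm/yr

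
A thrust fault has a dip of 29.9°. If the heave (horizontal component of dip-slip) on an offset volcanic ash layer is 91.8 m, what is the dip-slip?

106 m

dip-slip = heave / cos(dip) = 91.8 / cos(29.9°) = 106 m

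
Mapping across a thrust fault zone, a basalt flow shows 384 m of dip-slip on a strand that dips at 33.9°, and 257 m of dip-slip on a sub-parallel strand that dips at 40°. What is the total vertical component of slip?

throw_A = 384 × sin(33.9°) = 214.2 m
throw_B = 257 × sin(40°) = 165.2 m
total = 214.2 + 165.2 = 379 m

379 m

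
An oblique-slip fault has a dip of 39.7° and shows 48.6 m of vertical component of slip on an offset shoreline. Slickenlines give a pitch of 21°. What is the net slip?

212 m

dip-slip = throw / sin(dip) = 48.6 / sin(39.7°) = 76.08 m
net slip = dip-slip / sin(rake) = 76.08 / sin(21°) = 212 m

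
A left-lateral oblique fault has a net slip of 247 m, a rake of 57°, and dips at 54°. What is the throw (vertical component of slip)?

168 m

dip-slip = net slip × sin(rake) = 247 m × sin(57°) = 207.2 m
throw = dip-slip × sin(dip) = 207.2 × sin(54°) = 168 m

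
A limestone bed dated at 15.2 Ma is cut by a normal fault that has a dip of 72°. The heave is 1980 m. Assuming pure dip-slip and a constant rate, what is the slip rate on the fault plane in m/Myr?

422 m/Myr

dip-slip = heave / cos(dip) = 1980 m / cos(72°) = 6407 m
rate = 6407 m / 15.2 Ma = 0.000422 m/yr = 422 m/Myr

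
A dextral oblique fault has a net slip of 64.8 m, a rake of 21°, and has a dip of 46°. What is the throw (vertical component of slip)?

dip-slip = net slip × sin(rake) = 64.8 m × sin(21°) = 23.22 m
throw = dip-slip × sin(dip) = 23.22 × sin(46°) = 16.7 m

16.7 m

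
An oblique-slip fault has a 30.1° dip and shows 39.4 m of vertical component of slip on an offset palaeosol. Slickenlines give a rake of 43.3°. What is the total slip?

115 m

dip-slip = throw / sin(dip) = 39.4 / sin(30.1°) = 78.56 m
net slip = dip-slip / sin(rake) = 78.56 / sin(43.3°) = 115 m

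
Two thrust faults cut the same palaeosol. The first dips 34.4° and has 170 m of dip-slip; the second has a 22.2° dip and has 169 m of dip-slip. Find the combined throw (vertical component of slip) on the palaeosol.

160 m

throw_A = 170 × sin(34.4°) = 96.04 m
throw_B = 169 × sin(22.2°) = 63.86 m
total = 96.04 + 63.86 = 160 m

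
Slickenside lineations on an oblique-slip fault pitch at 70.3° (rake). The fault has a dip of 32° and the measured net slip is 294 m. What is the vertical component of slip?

dip-slip = net slip × sin(rake) = 294 m × sin(70.3°) = 276.8 m
throw = dip-slip × sin(dip) = 276.8 × sin(32°) = 147 m

147 m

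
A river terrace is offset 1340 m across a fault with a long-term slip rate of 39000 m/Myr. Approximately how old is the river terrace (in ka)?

34.4 ka

age = offset / rate = 1340 m / (39000 m/Myr) = 34400 yr = 34.4 ka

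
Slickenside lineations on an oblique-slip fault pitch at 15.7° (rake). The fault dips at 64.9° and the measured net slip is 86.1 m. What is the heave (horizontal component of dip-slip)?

dip-slip = net slip × sin(rake) = 86.1 m × sin(15.7°) = 23.30 m
heave = dip-slip × cos(dip) = 23.30 × cos(64.9°) = 9.88 m

9.88 m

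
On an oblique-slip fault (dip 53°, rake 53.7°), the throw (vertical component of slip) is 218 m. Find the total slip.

dip-slip = throw / sin(dip) = 218 / sin(53°) = 273 m
net slip = dip-slip / sin(rake) = 273 / sin(53.7°) = 339 m

339 m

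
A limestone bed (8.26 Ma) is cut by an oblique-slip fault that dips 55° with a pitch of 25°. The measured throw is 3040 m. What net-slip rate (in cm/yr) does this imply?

dip-slip = throw / sin(dip) = 3040 / sin(55°) = 3711 m
net slip = dip-slip / sin(rake) = 3711 / sin(25°) = 8781 m
rate = 8781 m / 8.26 Ma = 0.00106 m/yr = 0.106 cm/yr

0.106 cm/yr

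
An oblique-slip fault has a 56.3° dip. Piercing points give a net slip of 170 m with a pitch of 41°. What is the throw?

dip-slip = net slip × sin(rake) = 170 m × sin(41°) = 111.5 m
throw = dip-slip × sin(dip) = 111.5 × sin(56.3°) = 92.8 m

92.8 m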